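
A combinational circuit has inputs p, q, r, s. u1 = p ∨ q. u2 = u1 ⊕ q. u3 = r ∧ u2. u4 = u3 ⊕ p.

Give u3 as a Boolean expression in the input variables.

r ∧ ((p ∨ q) ⊕ q)

u1 = p ∨ q
u2 = u1 ⊕ q = (p ∨ q) ⊕ q
u3 = r ∧ u2 = r ∧ ((p ∨ q) ⊕ q)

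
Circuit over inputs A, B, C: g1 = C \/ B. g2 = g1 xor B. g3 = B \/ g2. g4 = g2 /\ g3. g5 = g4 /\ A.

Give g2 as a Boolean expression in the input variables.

(C \/ B) xor B

g1 = C \/ B
g2 = g1 xor B = (C \/ B) xor B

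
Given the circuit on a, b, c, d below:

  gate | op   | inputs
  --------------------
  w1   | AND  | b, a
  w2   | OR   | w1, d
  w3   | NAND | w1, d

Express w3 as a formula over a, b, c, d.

(b AND a) NAND d

w1 = b AND a
w3 = w1 NAND d = (b AND a) NAND d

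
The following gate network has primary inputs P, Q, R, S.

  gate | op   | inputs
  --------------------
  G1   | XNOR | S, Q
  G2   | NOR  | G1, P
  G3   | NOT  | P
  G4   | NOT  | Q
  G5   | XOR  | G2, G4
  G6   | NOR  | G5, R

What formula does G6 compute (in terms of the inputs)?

(((S XNOR Q) NOR P) XOR NOT Q) NOR R

G1 = S XNOR Q
G2 = G1 NOR P = (S XNOR Q) NOR P
G4 = NOT Q
G5 = G2 XOR G4 = ((S XNOR Q) NOR P) XOR NOT Q
G6 = G5 NOR R = (((S XNOR Q) NOR P) XOR NOT Q) NOR R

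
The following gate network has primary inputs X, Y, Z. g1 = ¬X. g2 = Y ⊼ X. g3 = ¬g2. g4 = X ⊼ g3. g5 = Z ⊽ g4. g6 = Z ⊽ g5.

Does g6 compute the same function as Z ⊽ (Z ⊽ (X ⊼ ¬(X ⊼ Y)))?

Yes

g2 = Y ⊼ X
g3 = ¬g2 = ¬(Y ⊼ X)
g4 = X ⊼ g3 = X ⊼ ¬(Y ⊼ X)
g5 = Z ⊽ g4 = Z ⊽ (X ⊼ ¬(Y ⊼ X))
g6 = Z ⊽ g5 = Z ⊽ (Z ⊽ (X ⊼ ¬(Y ⊼ X)))
At X=0, Y=0, Z=1: circuit gives 0, formula gives 0.
At X=0, Y=0, Z=0: circuit gives 1, formula gives 1.
Agrees on all 8 inputs.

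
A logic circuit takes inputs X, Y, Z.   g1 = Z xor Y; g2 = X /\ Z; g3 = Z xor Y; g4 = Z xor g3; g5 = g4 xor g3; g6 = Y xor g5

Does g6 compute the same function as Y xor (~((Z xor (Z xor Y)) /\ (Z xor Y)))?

No

g3 = Z xor Y
g4 = Z xor g3 = Z xor (Z xor Y)
g5 = g4 xor g3 = (Z xor (Z xor Y)) xor (Z xor Y)
g6 = Y xor g5 = Y xor ((Z xor (Z xor Y)) xor (Z xor Y))
At X=0, Y=0, Z=0: circuit gives 0, formula gives 1.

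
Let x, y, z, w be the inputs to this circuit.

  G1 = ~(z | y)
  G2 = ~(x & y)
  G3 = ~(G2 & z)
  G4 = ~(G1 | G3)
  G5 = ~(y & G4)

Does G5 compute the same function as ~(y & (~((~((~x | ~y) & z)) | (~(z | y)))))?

G1 = ~(z | y)
G2 = ~(x & y)
G3 = ~(G2 & z) = ~((~(x & y)) & z)
G4 = ~(G1 | G3) = ~((~(z | y)) | (~((~(x & y)) & z)))
G5 = ~(y & G4) = ~(y & (~((~(z | y)) | (~((~(x & y)) & z)))))
At x=0, y=1, z=1, w=0: circuit gives 0, formula gives 0.
At x=0, y=0, z=0, w=0: circuit gives 1, formula gives 1.
Agrees on all 16 inputs.

Yes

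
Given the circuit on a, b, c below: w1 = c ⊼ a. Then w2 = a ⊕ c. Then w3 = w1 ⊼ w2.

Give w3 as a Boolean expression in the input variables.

(c ⊼ a) ⊼ (a ⊕ c)

w1 = c ⊼ a
w2 = a ⊕ c
w3 = w1 ⊼ w2 = (c ⊼ a) ⊼ (a ⊕ c)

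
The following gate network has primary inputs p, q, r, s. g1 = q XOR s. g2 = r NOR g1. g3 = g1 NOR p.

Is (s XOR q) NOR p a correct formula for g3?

g1 = q XOR s
g3 = g1 NOR p = (q XOR s) NOR p
At p=0, q=0, r=0, s=1: circuit gives 0, formula gives 0.
At p=0, q=0, r=0, s=0: circuit gives 1, formula gives 1.
Agrees on all 16 inputs.

Yes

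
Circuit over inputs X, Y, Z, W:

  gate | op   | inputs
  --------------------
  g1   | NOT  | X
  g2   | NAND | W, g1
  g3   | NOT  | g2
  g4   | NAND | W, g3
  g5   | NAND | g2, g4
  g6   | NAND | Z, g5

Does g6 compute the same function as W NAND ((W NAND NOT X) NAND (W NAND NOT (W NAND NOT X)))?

No

g1 = NOT X
g2 = W NAND g1 = W NAND NOT X
g3 = NOT g2 = NOT (W NAND NOT X)
g4 = W NAND g3 = W NAND NOT (W NAND NOT X)
g5 = g2 NAND g4 = (W NAND NOT X) NAND (W NAND NOT (W NAND NOT X))
g6 = Z NAND g5 = Z NAND ((W NAND NOT X) NAND (W NAND NOT (W NAND NOT X)))
At X=0, Y=0, Z=0, W=1: circuit gives 1, formula gives 0.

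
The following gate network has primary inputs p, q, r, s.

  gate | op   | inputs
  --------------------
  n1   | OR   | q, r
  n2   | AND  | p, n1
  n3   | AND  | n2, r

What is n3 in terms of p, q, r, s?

(p AND (q OR r)) AND r

n1 = q OR r
n2 = p AND n1 = p AND (q OR r)
n3 = n2 AND r = (p AND (q OR r)) AND r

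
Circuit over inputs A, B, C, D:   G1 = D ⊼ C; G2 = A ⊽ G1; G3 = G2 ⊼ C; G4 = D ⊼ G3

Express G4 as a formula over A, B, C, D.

D ⊼ ((A ⊽ (D ⊼ C)) ⊼ C)

G1 = D ⊼ C
G2 = A ⊽ G1 = A ⊽ (D ⊼ C)
G3 = G2 ⊼ C = (A ⊽ (D ⊼ C)) ⊼ C
G4 = D ⊼ G3 = D ⊼ ((A ⊽ (D ⊼ C)) ⊼ C)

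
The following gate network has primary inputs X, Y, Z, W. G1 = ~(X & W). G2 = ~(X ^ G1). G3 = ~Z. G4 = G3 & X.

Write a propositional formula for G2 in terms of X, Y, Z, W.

~(X ^ (~(X & W)))

G1 = ~(X & W)
G2 = ~(X ^ G1) = ~(X ^ (~(X & W)))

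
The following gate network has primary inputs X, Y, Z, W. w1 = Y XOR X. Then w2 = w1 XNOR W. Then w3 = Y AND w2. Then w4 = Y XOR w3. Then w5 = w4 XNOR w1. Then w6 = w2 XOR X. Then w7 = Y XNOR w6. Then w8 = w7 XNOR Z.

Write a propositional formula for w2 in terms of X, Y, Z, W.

(Y XOR X) XNOR W

w1 = Y XOR X
w2 = w1 XNOR W = (Y XOR X) XNOR W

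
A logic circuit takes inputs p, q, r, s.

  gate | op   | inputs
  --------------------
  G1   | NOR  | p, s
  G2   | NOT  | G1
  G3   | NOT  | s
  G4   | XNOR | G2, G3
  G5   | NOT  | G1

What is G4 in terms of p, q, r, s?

G1 = p NOR s
G2 = NOT G1 = NOT (p NOR s)
G3 = NOT s
G4 = G2 XNOR G3 = NOT (p NOR s) XNOR NOT s

NOT (p NOR s) XNOR NOT s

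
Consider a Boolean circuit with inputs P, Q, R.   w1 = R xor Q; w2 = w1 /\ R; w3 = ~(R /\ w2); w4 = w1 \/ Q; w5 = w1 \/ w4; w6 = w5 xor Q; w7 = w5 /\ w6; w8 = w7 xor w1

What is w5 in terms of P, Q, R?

w1 = R xor Q
w4 = w1 \/ Q = (R xor Q) \/ Q
w5 = w1 \/ w4 = (R xor Q) \/ ((R xor Q) \/ Q)

(R xor Q) \/ ((R xor Q) \/ Q)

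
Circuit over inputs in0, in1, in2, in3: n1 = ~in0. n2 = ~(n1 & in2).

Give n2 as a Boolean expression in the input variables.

n1 = ~in0
n2 = ~(n1 & in2) = ~(~in0 & in2)

~(~in0 & in2)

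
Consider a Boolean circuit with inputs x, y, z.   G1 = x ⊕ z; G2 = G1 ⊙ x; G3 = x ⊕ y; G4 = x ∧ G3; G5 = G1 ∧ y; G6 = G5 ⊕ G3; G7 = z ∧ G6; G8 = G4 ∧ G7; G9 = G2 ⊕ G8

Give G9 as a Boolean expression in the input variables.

((x ⊕ z) ⊙ x) ⊕ ((x ∧ (x ⊕ y)) ∧ (z ∧ (((x ⊕ z) ∧ y) ⊕ (x ⊕ y))))

G1 = x ⊕ z
G2 = G1 ⊙ x = (x ⊕ z) ⊙ x
G3 = x ⊕ y
G4 = x ∧ G3 = x ∧ (x ⊕ y)
G5 = G1 ∧ y = (x ⊕ z) ∧ y
G6 = G5 ⊕ G3 = ((x ⊕ z) ∧ y) ⊕ (x ⊕ y)
G7 = z ∧ G6 = z ∧ (((x ⊕ z) ∧ y) ⊕ (x ⊕ y))
G8 = G4 ∧ G7 = (x ∧ (x ⊕ y)) ∧ (z ∧ (((x ⊕ z) ∧ y) ⊕ (x ⊕ y)))
G9 = G2 ⊕ G8 = ((x ⊕ z) ⊙ x) ⊕ ((x ∧ (x ⊕ y)) ∧ (z ∧ (((x ⊕ z) ∧ y) ⊕ (x ⊕ y))))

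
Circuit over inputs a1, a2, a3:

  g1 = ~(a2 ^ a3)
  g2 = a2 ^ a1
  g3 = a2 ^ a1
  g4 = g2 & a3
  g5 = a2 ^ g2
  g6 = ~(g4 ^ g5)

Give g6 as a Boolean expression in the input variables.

~(((a2 ^ a1) & a3) ^ (a2 ^ (a2 ^ a1)))

g2 = a2 ^ a1
g4 = g2 & a3 = (a2 ^ a1) & a3
g5 = a2 ^ g2 = a2 ^ (a2 ^ a1)
g6 = ~(g4 ^ g5) = ~(((a2 ^ a1) & a3) ^ (a2 ^ (a2 ^ a1)))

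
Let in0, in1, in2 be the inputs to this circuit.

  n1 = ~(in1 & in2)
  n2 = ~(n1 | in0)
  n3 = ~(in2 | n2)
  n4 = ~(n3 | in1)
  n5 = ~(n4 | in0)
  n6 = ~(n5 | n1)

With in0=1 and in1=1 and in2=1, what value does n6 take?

1

n1 = ~(1 & 1) = 0
n2 = ~(0 | 1) = 0
n3 = ~(1 | 0) = 0
n4 = ~(0 | 1) = 0
n5 = ~(0 | 1) = 0
n6 = ~(0 | 0) = 1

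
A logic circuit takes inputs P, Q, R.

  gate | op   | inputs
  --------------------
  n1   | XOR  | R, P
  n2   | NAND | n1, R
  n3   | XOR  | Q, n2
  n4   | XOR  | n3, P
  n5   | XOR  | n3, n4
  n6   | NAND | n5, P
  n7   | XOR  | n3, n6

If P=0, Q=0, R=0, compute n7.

n1 = 0 XOR 0 = 0
n2 = 0 NAND 0 = 1
n3 = 0 XOR 1 = 1
n4 = 1 XOR 0 = 1
n5 = 1 XOR 1 = 0
n6 = 0 NAND 0 = 1
n7 = 1 XOR 1 = 0

0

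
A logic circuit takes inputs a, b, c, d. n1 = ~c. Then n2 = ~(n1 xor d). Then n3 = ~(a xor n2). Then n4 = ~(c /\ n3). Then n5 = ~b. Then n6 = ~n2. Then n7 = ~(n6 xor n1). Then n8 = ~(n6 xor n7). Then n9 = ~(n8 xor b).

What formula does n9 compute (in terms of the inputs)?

n1 = ~c
n2 = ~(n1 xor d) = ~(~c xor d)
n6 = ~n2 = ~(~(~c xor d))
n7 = ~(n6 xor n1) = ~(~(~(~c xor d)) xor ~c)
n8 = ~(n6 xor n7) = ~(~(~(~c xor d)) xor (~(~(~(~c xor d)) xor ~c)))
n9 = ~(n8 xor b) = ~((~(~(~(~c xor d)) xor (~(~(~(~c xor d)) xor ~c)))) xor b)

~((~(~(~(~c xor d)) xor (~(~(~(~c xor d)) xor ~c)))) xor b)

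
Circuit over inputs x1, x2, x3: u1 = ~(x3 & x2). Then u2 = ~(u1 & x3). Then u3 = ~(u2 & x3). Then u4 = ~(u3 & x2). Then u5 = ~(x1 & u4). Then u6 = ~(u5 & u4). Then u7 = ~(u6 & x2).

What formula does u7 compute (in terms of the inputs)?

u1 = ~(x3 & x2)
u2 = ~(u1 & x3) = ~((~(x3 & x2)) & x3)
u3 = ~(u2 & x3) = ~((~((~(x3 & x2)) & x3)) & x3)
u4 = ~(u3 & x2) = ~((~((~((~(x3 & x2)) & x3)) & x3)) & x2)
u5 = ~(x1 & u4) = ~(x1 & (~((~((~((~(x3 & x2)) & x3)) & x3)) & x2)))
u6 = ~(u5 & u4) = ~((~(x1 & (~((~((~((~(x3 & x2)) & x3)) & x3)) & x2)))) & (~((~((~((~(x3 & x2)) & x3)) & x3)) & x2)))
u7 = ~(u6 & x2) = ~((~((~(x1 & (~((~((~((~(x3 & x2)) & x3)) & x3)) & x2)))) & (~((~((~((~(x3 & x2)) & x3)) & x3)) & x2)))) & x2)

~((~((~(x1 & (~((~((~((~(x3 & x2)) & x3)) & x3)) & x2)))) & (~((~((~((~(x3 & x2)) & x3)) & x3)) & x2)))) & x2)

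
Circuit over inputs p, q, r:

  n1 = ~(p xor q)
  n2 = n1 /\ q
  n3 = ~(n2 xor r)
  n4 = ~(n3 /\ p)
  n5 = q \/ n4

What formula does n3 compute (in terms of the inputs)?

~(((~(p xor q)) /\ q) xor r)

n1 = ~(p xor q)
n2 = n1 /\ q = (~(p xor q)) /\ q
n3 = ~(n2 xor r) = ~(((~(p xor q)) /\ q) xor r)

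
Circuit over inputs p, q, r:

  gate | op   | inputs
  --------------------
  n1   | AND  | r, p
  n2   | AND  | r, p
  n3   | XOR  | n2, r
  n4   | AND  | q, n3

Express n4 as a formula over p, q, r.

q AND ((r AND p) XOR r)

n2 = r AND p
n3 = n2 XOR r = (r AND p) XOR r
n4 = q AND n3 = q AND ((r AND p) XOR r)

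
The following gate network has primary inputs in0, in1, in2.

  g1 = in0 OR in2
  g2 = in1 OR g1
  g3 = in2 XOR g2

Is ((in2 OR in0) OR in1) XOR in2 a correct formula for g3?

Yes

g1 = in0 OR in2
g2 = in1 OR g1 = in1 OR (in0 OR in2)
g3 = in2 XOR g2 = in2 XOR (in1 OR (in0 OR in2))
At in0=0, in1=0, in2=0: circuit gives 0, formula gives 0.
At in0=0, in1=1, in2=0: circuit gives 1, formula gives 1.
Agrees on all 8 inputs.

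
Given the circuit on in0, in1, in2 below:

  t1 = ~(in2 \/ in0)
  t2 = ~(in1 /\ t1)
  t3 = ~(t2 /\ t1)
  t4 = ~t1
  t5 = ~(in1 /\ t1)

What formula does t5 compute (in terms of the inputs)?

~(in1 /\ (~(in2 \/ in0)))

t1 = ~(in2 \/ in0)
t5 = ~(in1 /\ t1) = ~(in1 /\ (~(in2 \/ in0)))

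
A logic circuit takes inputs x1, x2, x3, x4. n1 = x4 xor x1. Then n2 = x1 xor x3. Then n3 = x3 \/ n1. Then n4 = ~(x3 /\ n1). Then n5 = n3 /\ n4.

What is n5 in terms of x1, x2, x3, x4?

(x3 \/ (x4 xor x1)) /\ (~(x3 /\ (x4 xor x1)))

n1 = x4 xor x1
n3 = x3 \/ n1 = x3 \/ (x4 xor x1)
n4 = ~(x3 /\ n1) = ~(x3 /\ (x4 xor x1))
n5 = n3 /\ n4 = (x3 \/ (x4 xor x1)) /\ (~(x3 /\ (x4 xor x1)))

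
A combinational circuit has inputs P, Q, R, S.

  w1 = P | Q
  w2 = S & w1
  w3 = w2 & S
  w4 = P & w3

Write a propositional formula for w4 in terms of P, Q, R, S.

P & ((S & (P | Q)) & S)

w1 = P | Q
w2 = S & w1 = S & (P | Q)
w3 = w2 & S = (S & (P | Q)) & S
w4 = P & w3 = P & ((S & (P | Q)) & S)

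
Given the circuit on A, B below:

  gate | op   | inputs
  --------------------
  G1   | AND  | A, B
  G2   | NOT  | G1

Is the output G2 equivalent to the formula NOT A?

G1 = A AND B
G2 = NOT G1 = NOT (A AND B)
At A=1, B=0: circuit gives 1, formula gives 0.

No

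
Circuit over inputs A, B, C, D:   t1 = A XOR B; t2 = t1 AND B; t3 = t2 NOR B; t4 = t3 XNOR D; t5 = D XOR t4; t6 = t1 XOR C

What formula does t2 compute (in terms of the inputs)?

(A XOR B) AND B

t1 = A XOR B
t2 = t1 AND B = (A XOR B) AND B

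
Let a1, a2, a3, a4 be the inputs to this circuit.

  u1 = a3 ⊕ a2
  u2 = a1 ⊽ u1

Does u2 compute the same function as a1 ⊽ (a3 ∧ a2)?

No

u1 = a3 ⊕ a2
u2 = a1 ⊽ u1 = a1 ⊽ (a3 ⊕ a2)
At a1=0, a2=0, a3=1, a4=0: circuit gives 0, formula gives 1.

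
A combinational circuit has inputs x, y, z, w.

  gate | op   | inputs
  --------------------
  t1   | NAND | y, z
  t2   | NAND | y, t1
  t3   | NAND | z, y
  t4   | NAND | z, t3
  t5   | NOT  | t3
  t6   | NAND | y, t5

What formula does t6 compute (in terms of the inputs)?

t3 = z NAND y
t5 = NOT t3 = NOT (z NAND y)
t6 = y NAND t5 = y NAND NOT (z NAND y)

y NAND NOT (z NAND y)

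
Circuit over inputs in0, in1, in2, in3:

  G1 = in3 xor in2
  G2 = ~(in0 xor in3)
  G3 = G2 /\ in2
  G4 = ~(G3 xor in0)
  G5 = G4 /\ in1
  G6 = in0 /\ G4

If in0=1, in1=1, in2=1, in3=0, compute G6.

0

G2 = ~(1 xor 0) = 0
G3 = 0 /\ 1 = 0
G4 = ~(0 xor 1) = 0
G6 = 1 /\ 0 = 0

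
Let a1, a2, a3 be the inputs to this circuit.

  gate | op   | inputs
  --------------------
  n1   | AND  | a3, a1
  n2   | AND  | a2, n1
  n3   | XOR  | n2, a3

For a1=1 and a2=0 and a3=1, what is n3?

n1 = 1 AND 1 = 1
n2 = 0 AND 1 = 0
n3 = 0 XOR 1 = 1

1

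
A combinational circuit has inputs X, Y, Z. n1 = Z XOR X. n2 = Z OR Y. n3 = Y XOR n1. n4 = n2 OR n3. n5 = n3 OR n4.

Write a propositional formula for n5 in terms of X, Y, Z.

n1 = Z XOR X
n2 = Z OR Y
n3 = Y XOR n1 = Y XOR (Z XOR X)
n4 = n2 OR n3 = (Z OR Y) OR (Y XOR (Z XOR X))
n5 = n3 OR n4 = (Y XOR (Z XOR X)) OR ((Z OR Y) OR (Y XOR (Z XOR X)))

(Y XOR (Z XOR X)) OR ((Z OR Y) OR (Y XOR (Z XOR X)))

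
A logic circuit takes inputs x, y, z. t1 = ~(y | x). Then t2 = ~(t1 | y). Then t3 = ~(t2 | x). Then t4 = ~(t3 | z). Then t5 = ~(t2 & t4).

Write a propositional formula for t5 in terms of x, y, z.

t1 = ~(y | x)
t2 = ~(t1 | y) = ~((~(y | x)) | y)
t3 = ~(t2 | x) = ~((~((~(y | x)) | y)) | x)
t4 = ~(t3 | z) = ~((~((~((~(y | x)) | y)) | x)) | z)
t5 = ~(t2 & t4) = ~((~((~(y | x)) | y)) & (~((~((~((~(y | x)) | y)) | x)) | z)))

~((~((~(y | x)) | y)) & (~((~((~((~(y | x)) | y)) | x)) | z)))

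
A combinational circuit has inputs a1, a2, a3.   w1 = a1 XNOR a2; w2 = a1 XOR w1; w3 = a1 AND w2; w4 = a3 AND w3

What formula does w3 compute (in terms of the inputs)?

a1 AND (a1 XOR (a1 XNOR a2))

w1 = a1 XNOR a2
w2 = a1 XOR w1 = a1 XOR (a1 XNOR a2)
w3 = a1 AND w2 = a1 AND (a1 XOR (a1 XNOR a2))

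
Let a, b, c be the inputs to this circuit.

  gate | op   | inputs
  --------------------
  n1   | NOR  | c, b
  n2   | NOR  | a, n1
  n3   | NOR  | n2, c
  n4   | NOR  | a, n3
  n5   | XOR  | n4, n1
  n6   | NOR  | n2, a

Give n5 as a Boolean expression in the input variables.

(a NOR ((a NOR (c NOR b)) NOR c)) XOR (c NOR b)

n1 = c NOR b
n2 = a NOR n1 = a NOR (c NOR b)
n3 = n2 NOR c = (a NOR (c NOR b)) NOR c
n4 = a NOR n3 = a NOR ((a NOR (c NOR b)) NOR c)
n5 = n4 XOR n1 = (a NOR ((a NOR (c NOR b)) NOR c)) XOR (c NOR b)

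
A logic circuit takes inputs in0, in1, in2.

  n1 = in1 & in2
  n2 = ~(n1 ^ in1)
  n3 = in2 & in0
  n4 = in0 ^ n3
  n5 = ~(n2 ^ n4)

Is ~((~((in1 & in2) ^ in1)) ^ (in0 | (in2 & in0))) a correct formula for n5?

No

n1 = in1 & in2
n2 = ~(n1 ^ in1) = ~((in1 & in2) ^ in1)
n3 = in2 & in0
n4 = in0 ^ n3 = in0 ^ (in2 & in0)
n5 = ~(n2 ^ n4) = ~((~((in1 & in2) ^ in1)) ^ (in0 ^ (in2 & in0)))
At in0=1, in1=0, in2=1: circuit gives 0, formula gives 1.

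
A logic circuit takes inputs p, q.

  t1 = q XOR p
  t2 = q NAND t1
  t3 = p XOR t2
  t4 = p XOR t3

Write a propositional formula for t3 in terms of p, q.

t1 = q XOR p
t2 = q NAND t1 = q NAND (q XOR p)
t3 = p XOR t2 = p XOR (q NAND (q XOR p))

p XOR (q NAND (q XOR p))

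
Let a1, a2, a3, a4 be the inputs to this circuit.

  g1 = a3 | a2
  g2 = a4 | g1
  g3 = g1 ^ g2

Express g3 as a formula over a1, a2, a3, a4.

g1 = a3 | a2
g2 = a4 | g1 = a4 | (a3 | a2)
g3 = g1 ^ g2 = (a3 | a2) ^ (a4 | (a3 | a2))

(a3 | a2) ^ (a4 | (a3 | a2))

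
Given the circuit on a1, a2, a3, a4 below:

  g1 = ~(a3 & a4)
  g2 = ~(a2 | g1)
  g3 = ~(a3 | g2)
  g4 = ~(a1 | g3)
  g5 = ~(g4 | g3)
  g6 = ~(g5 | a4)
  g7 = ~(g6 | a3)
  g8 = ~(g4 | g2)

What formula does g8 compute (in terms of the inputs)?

~((~(a1 | (~(a3 | (~(a2 | (~(a3 & a4)))))))) | (~(a2 | (~(a3 & a4)))))

g1 = ~(a3 & a4)
g2 = ~(a2 | g1) = ~(a2 | (~(a3 & a4)))
g3 = ~(a3 | g2) = ~(a3 | (~(a2 | (~(a3 & a4)))))
g4 = ~(a1 | g3) = ~(a1 | (~(a3 | (~(a2 | (~(a3 & a4)))))))
g8 = ~(g4 | g2) = ~((~(a1 | (~(a3 | (~(a2 | (~(a3 & a4)))))))) | (~(a2 | (~(a3 & a4)))))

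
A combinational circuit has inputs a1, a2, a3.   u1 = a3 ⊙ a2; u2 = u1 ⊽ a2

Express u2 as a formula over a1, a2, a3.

u1 = a3 ⊙ a2
u2 = u1 ⊽ a2 = (a3 ⊙ a2) ⊽ a2

(a3 ⊙ a2) ⊽ a2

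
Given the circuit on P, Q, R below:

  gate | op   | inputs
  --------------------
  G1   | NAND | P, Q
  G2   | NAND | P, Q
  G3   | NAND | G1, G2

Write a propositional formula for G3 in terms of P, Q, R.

(P NAND Q) NAND (P NAND Q)

G1 = P NAND Q
G2 = P NAND Q
G3 = G1 NAND G2 = (P NAND Q) NAND (P NAND Q)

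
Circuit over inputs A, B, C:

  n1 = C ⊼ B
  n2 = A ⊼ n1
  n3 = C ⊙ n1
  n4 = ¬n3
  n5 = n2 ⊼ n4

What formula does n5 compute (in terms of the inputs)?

n1 = C ⊼ B
n2 = A ⊼ n1 = A ⊼ (C ⊼ B)
n3 = C ⊙ n1 = C ⊙ (C ⊼ B)
n4 = ¬n3 = ¬(C ⊙ (C ⊼ B))
n5 = n2 ⊼ n4 = (A ⊼ (C ⊼ B)) ⊼ ¬(C ⊙ (C ⊼ B))

(A ⊼ (C ⊼ B)) ⊼ ¬(C ⊙ (C ⊼ B))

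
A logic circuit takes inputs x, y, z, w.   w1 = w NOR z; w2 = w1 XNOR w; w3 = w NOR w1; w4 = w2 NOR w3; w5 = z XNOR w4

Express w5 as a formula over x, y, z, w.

z XNOR (((w NOR z) XNOR w) NOR (w NOR (w NOR z)))

w1 = w NOR z
w2 = w1 XNOR w = (w NOR z) XNOR w
w3 = w NOR w1 = w NOR (w NOR z)
w4 = w2 NOR w3 = ((w NOR z) XNOR w) NOR (w NOR (w NOR z))
w5 = z XNOR w4 = z XNOR (((w NOR z) XNOR w) NOR (w NOR (w NOR z)))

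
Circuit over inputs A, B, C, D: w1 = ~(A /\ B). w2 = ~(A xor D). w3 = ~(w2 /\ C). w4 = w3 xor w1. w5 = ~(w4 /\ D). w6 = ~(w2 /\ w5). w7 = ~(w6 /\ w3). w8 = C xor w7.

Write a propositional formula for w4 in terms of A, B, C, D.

(~((~(A xor D)) /\ C)) xor (~(A /\ B))

w1 = ~(A /\ B)
w2 = ~(A xor D)
w3 = ~(w2 /\ C) = ~((~(A xor D)) /\ C)
w4 = w3 xor w1 = (~((~(A xor D)) /\ C)) xor (~(A /\ B))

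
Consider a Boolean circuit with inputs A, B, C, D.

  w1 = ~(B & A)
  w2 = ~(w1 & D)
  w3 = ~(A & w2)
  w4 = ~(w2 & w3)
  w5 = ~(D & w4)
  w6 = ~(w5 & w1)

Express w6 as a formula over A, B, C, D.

~((~(D & (~((~((~(B & A)) & D)) & (~(A & (~((~(B & A)) & D)))))))) & (~(B & A)))

w1 = ~(B & A)
w2 = ~(w1 & D) = ~((~(B & A)) & D)
w3 = ~(A & w2) = ~(A & (~((~(B & A)) & D)))
w4 = ~(w2 & w3) = ~((~((~(B & A)) & D)) & (~(A & (~((~(B & A)) & D)))))
w5 = ~(D & w4) = ~(D & (~((~((~(B & A)) & D)) & (~(A & (~((~(B & A)) & D)))))))
w6 = ~(w5 & w1) = ~((~(D & (~((~((~(B & A)) & D)) & (~(A & (~((~(B & A)) & D)))))))) & (~(B & A)))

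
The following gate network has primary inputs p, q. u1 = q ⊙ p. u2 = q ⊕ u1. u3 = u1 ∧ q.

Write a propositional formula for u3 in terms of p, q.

(q ⊙ p) ∧ q

u1 = q ⊙ p
u3 = u1 ∧ q = (q ⊙ p) ∧ q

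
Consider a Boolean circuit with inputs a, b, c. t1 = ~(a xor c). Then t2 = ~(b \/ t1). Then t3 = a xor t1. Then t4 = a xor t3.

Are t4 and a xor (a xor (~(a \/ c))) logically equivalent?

t1 = ~(a xor c)
t3 = a xor t1 = a xor (~(a xor c))
t4 = a xor t3 = a xor (a xor (~(a xor c)))
At a=1, b=0, c=1: circuit gives 1, formula gives 0.

No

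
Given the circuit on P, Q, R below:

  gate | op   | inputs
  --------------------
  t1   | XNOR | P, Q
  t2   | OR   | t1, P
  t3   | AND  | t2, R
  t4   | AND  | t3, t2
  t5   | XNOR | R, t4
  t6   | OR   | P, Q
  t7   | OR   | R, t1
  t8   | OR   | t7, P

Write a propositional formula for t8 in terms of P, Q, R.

t1 = P XNOR Q
t7 = R OR t1 = R OR (P XNOR Q)
t8 = t7 OR P = (R OR (P XNOR Q)) OR P

(R OR (P XNOR Q)) OR P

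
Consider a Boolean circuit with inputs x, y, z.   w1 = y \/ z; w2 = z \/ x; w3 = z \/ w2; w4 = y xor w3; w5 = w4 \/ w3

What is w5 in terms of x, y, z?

(y xor (z \/ (z \/ x))) \/ (z \/ (z \/ x))

w2 = z \/ x
w3 = z \/ w2 = z \/ (z \/ x)
w4 = y xor w3 = y xor (z \/ (z \/ x))
w5 = w4 \/ w3 = (y xor (z \/ (z \/ x))) \/ (z \/ (z \/ x))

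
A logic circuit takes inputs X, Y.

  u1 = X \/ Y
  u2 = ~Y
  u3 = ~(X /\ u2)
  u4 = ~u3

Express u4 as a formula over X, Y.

~(~(X /\ ~Y))

u2 = ~Y
u3 = ~(X /\ u2) = ~(X /\ ~Y)
u4 = ~u3 = ~(~(X /\ ~Y))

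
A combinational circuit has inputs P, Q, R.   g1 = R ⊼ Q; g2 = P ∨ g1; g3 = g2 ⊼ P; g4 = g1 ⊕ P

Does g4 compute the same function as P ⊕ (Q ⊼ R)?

g1 = R ⊼ Q
g4 = g1 ⊕ P = (R ⊼ Q) ⊕ P
At P=0, Q=1, R=1: circuit gives 0, formula gives 0.
At P=0, Q=0, R=0: circuit gives 1, formula gives 1.
Agrees on all 8 inputs.

Yes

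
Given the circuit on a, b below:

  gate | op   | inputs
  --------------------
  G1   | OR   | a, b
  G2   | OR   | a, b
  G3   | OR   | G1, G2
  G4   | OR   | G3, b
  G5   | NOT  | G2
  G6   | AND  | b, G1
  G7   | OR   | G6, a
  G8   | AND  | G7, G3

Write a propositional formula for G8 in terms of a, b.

((b AND (a OR b)) OR a) AND ((a OR b) OR (a OR b))

G1 = a OR b
G2 = a OR b
G3 = G1 OR G2 = (a OR b) OR (a OR b)
G6 = b AND G1 = b AND (a OR b)
G7 = G6 OR a = (b AND (a OR b)) OR a
G8 = G7 AND G3 = ((b AND (a OR b)) OR a) AND ((a OR b) OR (a OR b))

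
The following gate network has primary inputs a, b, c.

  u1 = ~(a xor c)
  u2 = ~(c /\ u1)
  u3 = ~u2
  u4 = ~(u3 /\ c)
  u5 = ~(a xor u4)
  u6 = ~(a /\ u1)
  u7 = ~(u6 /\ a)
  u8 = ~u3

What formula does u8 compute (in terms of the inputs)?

u1 = ~(a xor c)
u2 = ~(c /\ u1) = ~(c /\ (~(a xor c)))
u3 = ~u2 = ~(~(c /\ (~(a xor c))))
u8 = ~u3 = ~~(~(c /\ (~(a xor c))))

~~(~(c /\ (~(a xor c))))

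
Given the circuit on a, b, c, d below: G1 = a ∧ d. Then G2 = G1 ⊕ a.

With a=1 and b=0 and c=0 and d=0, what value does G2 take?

1

G1 = 1 ∧ 0 = 0
G2 = 0 ⊕ 1 = 1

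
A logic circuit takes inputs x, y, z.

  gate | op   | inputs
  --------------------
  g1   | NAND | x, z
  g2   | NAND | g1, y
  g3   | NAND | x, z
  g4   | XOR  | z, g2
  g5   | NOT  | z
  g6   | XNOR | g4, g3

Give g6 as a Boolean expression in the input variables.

g1 = x NAND z
g2 = g1 NAND y = (x NAND z) NAND y
g3 = x NAND z
g4 = z XOR g2 = z XOR ((x NAND z) NAND y)
g6 = g4 XNOR g3 = (z XOR ((x NAND z) NAND y)) XNOR (x NAND z)

(z XOR ((x NAND z) NAND y)) XNOR (x NAND z)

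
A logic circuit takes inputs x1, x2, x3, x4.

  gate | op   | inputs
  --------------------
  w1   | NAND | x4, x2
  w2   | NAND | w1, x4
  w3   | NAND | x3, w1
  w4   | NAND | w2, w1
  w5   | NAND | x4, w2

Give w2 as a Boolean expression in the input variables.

(x4 NAND x2) NAND x4

w1 = x4 NAND x2
w2 = w1 NAND x4 = (x4 NAND x2) NAND x4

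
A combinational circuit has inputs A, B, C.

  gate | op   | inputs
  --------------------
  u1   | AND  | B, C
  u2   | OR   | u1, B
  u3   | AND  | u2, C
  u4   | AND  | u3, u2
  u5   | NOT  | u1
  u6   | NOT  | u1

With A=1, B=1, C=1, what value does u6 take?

u1 = 1 AND 1 = 1
u6 = NOT 1 = 0

0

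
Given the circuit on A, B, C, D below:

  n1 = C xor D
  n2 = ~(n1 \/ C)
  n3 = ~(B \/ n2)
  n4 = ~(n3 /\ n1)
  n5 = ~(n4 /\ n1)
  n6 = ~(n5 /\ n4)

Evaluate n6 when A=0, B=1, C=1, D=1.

0

n1 = 1 xor 1 = 0
n2 = ~(0 \/ 1) = 0
n3 = ~(1 \/ 0) = 0
n4 = ~(0 /\ 0) = 1
n5 = ~(1 /\ 0) = 1
n6 = ~(1 /\ 1) = 0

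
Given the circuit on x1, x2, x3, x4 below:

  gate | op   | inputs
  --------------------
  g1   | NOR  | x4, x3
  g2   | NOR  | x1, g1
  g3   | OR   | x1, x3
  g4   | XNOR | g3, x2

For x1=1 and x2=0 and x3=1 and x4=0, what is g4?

0

g3 = 1 OR 1 = 1
g4 = 1 XNOR 0 = 0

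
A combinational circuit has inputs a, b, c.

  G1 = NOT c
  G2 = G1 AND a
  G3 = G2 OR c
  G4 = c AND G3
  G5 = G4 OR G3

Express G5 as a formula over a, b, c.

G1 = NOT c
G2 = G1 AND a = NOT c AND a
G3 = G2 OR c = (NOT c AND a) OR c
G4 = c AND G3 = c AND ((NOT c AND a) OR c)
G5 = G4 OR G3 = (c AND ((NOT c AND a) OR c)) OR ((NOT c AND a) OR c)

(c AND ((NOT c AND a) OR c)) OR ((NOT c AND a) OR c)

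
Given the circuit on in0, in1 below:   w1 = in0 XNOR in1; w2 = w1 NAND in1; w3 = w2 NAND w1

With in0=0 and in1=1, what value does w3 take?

1

w1 = 0 XNOR 1 = 0
w2 = 0 NAND 1 = 1
w3 = 1 NAND 0 = 1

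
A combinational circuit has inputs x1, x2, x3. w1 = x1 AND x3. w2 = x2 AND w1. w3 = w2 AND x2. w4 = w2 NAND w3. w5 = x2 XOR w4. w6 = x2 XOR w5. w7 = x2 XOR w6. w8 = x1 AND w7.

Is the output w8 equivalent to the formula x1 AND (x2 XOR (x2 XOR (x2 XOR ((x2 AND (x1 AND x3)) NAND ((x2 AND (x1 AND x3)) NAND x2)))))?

w1 = x1 AND x3
w2 = x2 AND w1 = x2 AND (x1 AND x3)
w3 = w2 AND x2 = (x2 AND (x1 AND x3)) AND x2
w4 = w2 NAND w3 = (x2 AND (x1 AND x3)) NAND ((x2 AND (x1 AND x3)) AND x2)
w5 = x2 XOR w4 = x2 XOR ((x2 AND (x1 AND x3)) NAND ((x2 AND (x1 AND x3)) AND x2))
w6 = x2 XOR w5 = x2 XOR (x2 XOR ((x2 AND (x1 AND x3)) NAND ((x2 AND (x1 AND x3)) AND x2)))
w7 = x2 XOR w6 = x2 XOR (x2 XOR (x2 XOR ((x2 AND (x1 AND x3)) NAND ((x2 AND (x1 AND x3)) AND x2))))
w8 = x1 AND w7 = x1 AND (x2 XOR (x2 XOR (x2 XOR ((x2 AND (x1 AND x3)) NAND ((x2 AND (x1 AND x3)) AND x2)))))
At x1=1, x2=1, x3=1: circuit gives 1, formula gives 0.

No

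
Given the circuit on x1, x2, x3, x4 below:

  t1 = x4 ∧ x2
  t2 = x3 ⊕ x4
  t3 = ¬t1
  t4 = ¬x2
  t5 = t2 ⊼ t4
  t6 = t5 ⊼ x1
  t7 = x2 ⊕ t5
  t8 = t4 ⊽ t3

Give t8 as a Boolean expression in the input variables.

t1 = x4 ∧ x2
t3 = ¬t1 = ¬(x4 ∧ x2)
t4 = ¬x2
t8 = t4 ⊽ t3 = ¬x2 ⊽ ¬(x4 ∧ x2)

¬x2 ⊽ ¬(x4 ∧ x2)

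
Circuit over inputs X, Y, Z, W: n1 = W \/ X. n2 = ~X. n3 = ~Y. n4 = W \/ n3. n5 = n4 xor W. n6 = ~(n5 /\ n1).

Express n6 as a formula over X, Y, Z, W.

n1 = W \/ X
n3 = ~Y
n4 = W \/ n3 = W \/ ~Y
n5 = n4 xor W = (W \/ ~Y) xor W
n6 = ~(n5 /\ n1) = ~(((W \/ ~Y) xor W) /\ (W \/ X))

~(((W \/ ~Y) xor W) /\ (W \/ X))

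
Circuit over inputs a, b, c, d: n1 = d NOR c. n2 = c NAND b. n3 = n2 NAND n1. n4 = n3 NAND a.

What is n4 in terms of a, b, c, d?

n1 = d NOR c
n2 = c NAND b
n3 = n2 NAND n1 = (c NAND b) NAND (d NOR c)
n4 = n3 NAND a = ((c NAND b) NAND (d NOR c)) NAND a

((c NAND b) NAND (d NOR c)) NAND a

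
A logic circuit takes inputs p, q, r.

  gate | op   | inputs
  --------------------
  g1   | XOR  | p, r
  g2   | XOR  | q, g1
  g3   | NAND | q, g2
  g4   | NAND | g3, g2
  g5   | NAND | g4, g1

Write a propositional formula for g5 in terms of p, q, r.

g1 = p XOR r
g2 = q XOR g1 = q XOR (p XOR r)
g3 = q NAND g2 = q NAND (q XOR (p XOR r))
g4 = g3 NAND g2 = (q NAND (q XOR (p XOR r))) NAND (q XOR (p XOR r))
g5 = g4 NAND g1 = ((q NAND (q XOR (p XOR r))) NAND (q XOR (p XOR r))) NAND (p XOR r)

((q NAND (q XOR (p XOR r))) NAND (q XOR (p XOR r))) NAND (p XOR r)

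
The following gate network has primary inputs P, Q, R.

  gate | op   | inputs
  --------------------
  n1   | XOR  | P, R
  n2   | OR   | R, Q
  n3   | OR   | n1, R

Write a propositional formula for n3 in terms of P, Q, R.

n1 = P XOR R
n3 = n1 OR R = (P XOR R) OR R

(P XOR R) OR R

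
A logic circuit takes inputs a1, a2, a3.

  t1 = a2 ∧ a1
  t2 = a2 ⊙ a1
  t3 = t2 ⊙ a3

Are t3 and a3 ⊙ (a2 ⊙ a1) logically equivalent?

t2 = a2 ⊙ a1
t3 = t2 ⊙ a3 = (a2 ⊙ a1) ⊙ a3
At a1=0, a2=0, a3=0: circuit gives 0, formula gives 0.
At a1=0, a2=0, a3=1: circuit gives 1, formula gives 1.
Agrees on all 8 inputs.

Yes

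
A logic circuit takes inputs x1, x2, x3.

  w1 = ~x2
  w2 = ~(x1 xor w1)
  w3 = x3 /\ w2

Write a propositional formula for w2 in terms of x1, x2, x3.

w1 = ~x2
w2 = ~(x1 xor w1) = ~(x1 xor ~x2)

~(x1 xor ~x2)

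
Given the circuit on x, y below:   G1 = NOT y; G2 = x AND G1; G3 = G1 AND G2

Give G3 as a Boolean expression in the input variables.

G1 = NOT y
G2 = x AND G1 = x AND NOT y
G3 = G1 AND G2 = NOT y AND (x AND NOT y)

NOT y AND (x AND NOT y)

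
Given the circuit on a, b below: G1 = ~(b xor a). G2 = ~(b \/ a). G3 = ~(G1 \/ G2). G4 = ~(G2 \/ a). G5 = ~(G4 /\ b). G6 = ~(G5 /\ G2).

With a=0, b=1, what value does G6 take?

1

G2 = ~(1 \/ 0) = 0
G4 = ~(0 \/ 0) = 1
G5 = ~(1 /\ 1) = 0
G6 = ~(0 /\ 0) = 1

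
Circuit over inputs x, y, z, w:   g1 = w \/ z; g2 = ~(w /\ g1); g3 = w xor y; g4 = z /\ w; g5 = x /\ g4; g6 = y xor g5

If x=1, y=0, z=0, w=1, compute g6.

g4 = 0 /\ 1 = 0
g5 = 1 /\ 0 = 0
g6 = 0 xor 0 = 0

0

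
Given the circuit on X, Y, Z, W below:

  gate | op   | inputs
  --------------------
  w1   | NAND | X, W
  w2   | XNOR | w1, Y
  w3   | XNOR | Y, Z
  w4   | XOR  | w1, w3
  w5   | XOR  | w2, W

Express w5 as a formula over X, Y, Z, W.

((X NAND W) XNOR Y) XOR W

w1 = X NAND W
w2 = w1 XNOR Y = (X NAND W) XNOR Y
w5 = w2 XOR W = ((X NAND W) XNOR Y) XOR W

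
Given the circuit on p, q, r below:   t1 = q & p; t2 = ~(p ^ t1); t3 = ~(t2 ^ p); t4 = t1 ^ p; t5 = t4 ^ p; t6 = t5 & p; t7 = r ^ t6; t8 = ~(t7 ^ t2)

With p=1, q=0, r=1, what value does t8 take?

0

t1 = 0 & 1 = 0
t2 = ~(1 ^ 0) = 0
t4 = 0 ^ 1 = 1
t5 = 1 ^ 1 = 0
t6 = 0 & 1 = 0
t7 = 1 ^ 0 = 1
t8 = ~(1 ^ 0) = 0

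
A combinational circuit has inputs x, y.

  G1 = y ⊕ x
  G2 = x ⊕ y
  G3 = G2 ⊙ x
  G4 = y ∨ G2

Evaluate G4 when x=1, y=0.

1

G2 = 1 ⊕ 0 = 1
G4 = 0 ∨ 1 = 1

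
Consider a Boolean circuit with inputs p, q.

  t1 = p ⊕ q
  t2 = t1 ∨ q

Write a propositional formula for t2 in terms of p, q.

t1 = p ⊕ q
t2 = t1 ∨ q = (p ⊕ q) ∨ q

(p ⊕ q) ∨ q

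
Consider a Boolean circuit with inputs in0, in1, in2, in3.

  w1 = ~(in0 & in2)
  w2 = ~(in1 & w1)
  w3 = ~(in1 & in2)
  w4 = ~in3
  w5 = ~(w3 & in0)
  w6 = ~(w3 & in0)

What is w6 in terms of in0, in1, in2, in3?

~((~(in1 & in2)) & in0)

w3 = ~(in1 & in2)
w6 = ~(w3 & in0) = ~((~(in1 & in2)) & in0)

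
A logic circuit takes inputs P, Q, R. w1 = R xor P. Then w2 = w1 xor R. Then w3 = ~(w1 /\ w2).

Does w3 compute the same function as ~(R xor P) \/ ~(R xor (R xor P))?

w1 = R xor P
w2 = w1 xor R = (R xor P) xor R
w3 = ~(w1 /\ w2) = ~((R xor P) /\ ((R xor P) xor R))
At P=1, Q=0, R=0: circuit gives 0, formula gives 0.
At P=0, Q=0, R=0: circuit gives 1, formula gives 1.
Agrees on all 8 inputs.

Yes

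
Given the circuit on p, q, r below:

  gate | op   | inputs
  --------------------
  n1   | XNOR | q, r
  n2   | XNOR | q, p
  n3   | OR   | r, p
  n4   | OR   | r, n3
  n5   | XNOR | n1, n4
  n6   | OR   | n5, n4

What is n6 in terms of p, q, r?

n1 = q XNOR r
n3 = r OR p
n4 = r OR n3 = r OR (r OR p)
n5 = n1 XNOR n4 = (q XNOR r) XNOR (r OR (r OR p))
n6 = n5 OR n4 = ((q XNOR r) XNOR (r OR (r OR p))) OR (r OR (r OR p))

((q XNOR r) XNOR (r OR (r OR p))) OR (r OR (r OR p))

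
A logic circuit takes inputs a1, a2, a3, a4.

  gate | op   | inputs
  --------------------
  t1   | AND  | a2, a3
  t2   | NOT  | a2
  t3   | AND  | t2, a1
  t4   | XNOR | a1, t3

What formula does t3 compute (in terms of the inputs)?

t2 = NOT a2
t3 = t2 AND a1 = NOT a2 AND a1

NOT a2 AND a1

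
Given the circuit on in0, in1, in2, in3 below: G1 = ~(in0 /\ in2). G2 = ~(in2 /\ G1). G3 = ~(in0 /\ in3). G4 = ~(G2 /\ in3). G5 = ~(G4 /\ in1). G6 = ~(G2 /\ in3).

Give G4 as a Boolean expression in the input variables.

G1 = ~(in0 /\ in2)
G2 = ~(in2 /\ G1) = ~(in2 /\ (~(in0 /\ in2)))
G4 = ~(G2 /\ in3) = ~((~(in2 /\ (~(in0 /\ in2)))) /\ in3)

~((~(in2 /\ (~(in0 /\ in2)))) /\ in3)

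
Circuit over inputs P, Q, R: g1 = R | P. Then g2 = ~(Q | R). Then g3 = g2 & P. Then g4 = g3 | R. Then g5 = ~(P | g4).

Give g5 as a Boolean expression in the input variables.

g2 = ~(Q | R)
g3 = g2 & P = (~(Q | R)) & P
g4 = g3 | R = ((~(Q | R)) & P) | R
g5 = ~(P | g4) = ~(P | (((~(Q | R)) & P) | R))

~(P | (((~(Q | R)) & P) | R))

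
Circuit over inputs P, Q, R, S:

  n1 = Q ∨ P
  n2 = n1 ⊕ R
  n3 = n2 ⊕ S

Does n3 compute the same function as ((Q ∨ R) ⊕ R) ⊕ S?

n1 = Q ∨ P
n2 = n1 ⊕ R = (Q ∨ P) ⊕ R
n3 = n2 ⊕ S = ((Q ∨ P) ⊕ R) ⊕ S
At P=0, Q=0, R=1, S=0: circuit gives 1, formula gives 0.

No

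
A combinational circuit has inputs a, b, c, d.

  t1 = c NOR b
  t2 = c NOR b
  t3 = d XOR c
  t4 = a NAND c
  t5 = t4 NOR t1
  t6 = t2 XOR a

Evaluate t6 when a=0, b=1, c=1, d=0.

0

t2 = 1 NOR 1 = 0
t6 = 0 XOR 0 = 0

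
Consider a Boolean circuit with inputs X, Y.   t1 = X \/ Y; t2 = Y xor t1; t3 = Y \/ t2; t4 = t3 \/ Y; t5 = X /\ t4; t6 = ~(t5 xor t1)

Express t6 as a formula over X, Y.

~((X /\ ((Y \/ (Y xor (X \/ Y))) \/ Y)) xor (X \/ Y))

t1 = X \/ Y
t2 = Y xor t1 = Y xor (X \/ Y)
t3 = Y \/ t2 = Y \/ (Y xor (X \/ Y))
t4 = t3 \/ Y = (Y \/ (Y xor (X \/ Y))) \/ Y
t5 = X /\ t4 = X /\ ((Y \/ (Y xor (X \/ Y))) \/ Y)
t6 = ~(t5 xor t1) = ~((X /\ ((Y \/ (Y xor (X \/ Y))) \/ Y)) xor (X \/ Y))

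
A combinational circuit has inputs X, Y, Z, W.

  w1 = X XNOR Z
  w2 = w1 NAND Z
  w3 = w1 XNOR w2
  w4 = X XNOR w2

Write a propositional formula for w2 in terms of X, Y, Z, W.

(X XNOR Z) NAND Z

w1 = X XNOR Z
w2 = w1 NAND Z = (X XNOR Z) NAND Z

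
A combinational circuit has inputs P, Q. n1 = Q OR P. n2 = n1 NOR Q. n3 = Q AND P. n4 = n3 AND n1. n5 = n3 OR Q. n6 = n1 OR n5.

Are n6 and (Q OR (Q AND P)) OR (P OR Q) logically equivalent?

n1 = Q OR P
n3 = Q AND P
n5 = n3 OR Q = (Q AND P) OR Q
n6 = n1 OR n5 = (Q OR P) OR ((Q AND P) OR Q)
At P=0, Q=0: circuit gives 0, formula gives 0.
At P=0, Q=1: circuit gives 1, formula gives 1.
Agrees on all 4 inputs.

Yes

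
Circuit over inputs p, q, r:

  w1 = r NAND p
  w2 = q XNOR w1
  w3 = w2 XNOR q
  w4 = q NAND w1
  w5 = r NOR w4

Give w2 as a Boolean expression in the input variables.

w1 = r NAND p
w2 = q XNOR w1 = q XNOR (r NAND p)

q XNOR (r NAND p)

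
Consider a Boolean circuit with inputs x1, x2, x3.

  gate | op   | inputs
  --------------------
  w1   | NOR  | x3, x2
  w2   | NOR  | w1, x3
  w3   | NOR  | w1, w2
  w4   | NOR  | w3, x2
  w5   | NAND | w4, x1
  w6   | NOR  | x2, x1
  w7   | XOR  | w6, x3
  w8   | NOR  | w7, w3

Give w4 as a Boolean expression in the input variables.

w1 = x3 NOR x2
w2 = w1 NOR x3 = (x3 NOR x2) NOR x3
w3 = w1 NOR w2 = (x3 NOR x2) NOR ((x3 NOR x2) NOR x3)
w4 = w3 NOR x2 = ((x3 NOR x2) NOR ((x3 NOR x2) NOR x3)) NOR x2

((x3 NOR x2) NOR ((x3 NOR x2) NOR x3)) NOR x2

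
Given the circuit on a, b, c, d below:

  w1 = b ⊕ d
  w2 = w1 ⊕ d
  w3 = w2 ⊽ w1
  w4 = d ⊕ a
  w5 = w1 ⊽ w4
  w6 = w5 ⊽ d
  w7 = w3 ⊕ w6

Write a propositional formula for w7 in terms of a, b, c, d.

w1 = b ⊕ d
w2 = w1 ⊕ d = (b ⊕ d) ⊕ d
w3 = w2 ⊽ w1 = ((b ⊕ d) ⊕ d) ⊽ (b ⊕ d)
w4 = d ⊕ a
w5 = w1 ⊽ w4 = (b ⊕ d) ⊽ (d ⊕ a)
w6 = w5 ⊽ d = ((b ⊕ d) ⊽ (d ⊕ a)) ⊽ d
w7 = w3 ⊕ w6 = (((b ⊕ d) ⊕ d) ⊽ (b ⊕ d)) ⊕ (((b ⊕ d) ⊽ (d ⊕ a)) ⊽ d)

(((b ⊕ d) ⊕ d) ⊽ (b ⊕ d)) ⊕ (((b ⊕ d) ⊽ (d ⊕ a)) ⊽ d)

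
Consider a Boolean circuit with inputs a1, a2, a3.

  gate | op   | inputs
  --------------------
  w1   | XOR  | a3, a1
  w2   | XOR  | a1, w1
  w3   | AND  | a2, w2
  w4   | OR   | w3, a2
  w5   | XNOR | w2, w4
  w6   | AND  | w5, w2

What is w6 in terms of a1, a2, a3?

w1 = a3 XOR a1
w2 = a1 XOR w1 = a1 XOR (a3 XOR a1)
w3 = a2 AND w2 = a2 AND (a1 XOR (a3 XOR a1))
w4 = w3 OR a2 = (a2 AND (a1 XOR (a3 XOR a1))) OR a2
w5 = w2 XNOR w4 = (a1 XOR (a3 XOR a1)) XNOR ((a2 AND (a1 XOR (a3 XOR a1))) OR a2)
w6 = w5 AND w2 = ((a1 XOR (a3 XOR a1)) XNOR ((a2 AND (a1 XOR (a3 XOR a1))) OR a2)) AND (a1 XOR (a3 XOR a1))

((a1 XOR (a3 XOR a1)) XNOR ((a2 AND (a1 XOR (a3 XOR a1))) OR a2)) AND (a1 XOR (a3 XOR a1))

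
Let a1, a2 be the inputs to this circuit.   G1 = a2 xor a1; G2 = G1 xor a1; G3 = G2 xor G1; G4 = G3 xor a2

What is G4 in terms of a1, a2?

(((a2 xor a1) xor a1) xor (a2 xor a1)) xor a2

G1 = a2 xor a1
G2 = G1 xor a1 = (a2 xor a1) xor a1
G3 = G2 xor G1 = ((a2 xor a1) xor a1) xor (a2 xor a1)
G4 = G3 xor a2 = (((a2 xor a1) xor a1) xor (a2 xor a1)) xor a2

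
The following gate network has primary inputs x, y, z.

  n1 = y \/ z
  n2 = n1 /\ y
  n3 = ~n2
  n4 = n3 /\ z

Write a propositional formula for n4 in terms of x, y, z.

~((y \/ z) /\ y) /\ z

n1 = y \/ z
n2 = n1 /\ y = (y \/ z) /\ y
n3 = ~n2 = ~((y \/ z) /\ y)
n4 = n3 /\ z = ~((y \/ z) /\ y) /\ z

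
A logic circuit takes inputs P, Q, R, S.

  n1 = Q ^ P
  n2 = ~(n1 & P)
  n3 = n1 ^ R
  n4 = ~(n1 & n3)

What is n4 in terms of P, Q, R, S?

n1 = Q ^ P
n3 = n1 ^ R = (Q ^ P) ^ R
n4 = ~(n1 & n3) = ~((Q ^ P) & ((Q ^ P) ^ R))

~((Q ^ P) & ((Q ^ P) ^ R))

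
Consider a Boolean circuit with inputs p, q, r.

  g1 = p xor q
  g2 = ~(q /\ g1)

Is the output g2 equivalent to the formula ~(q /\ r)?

g1 = p xor q
g2 = ~(q /\ g1) = ~(q /\ (p xor q))
At p=0, q=1, r=0: circuit gives 0, formula gives 1.

No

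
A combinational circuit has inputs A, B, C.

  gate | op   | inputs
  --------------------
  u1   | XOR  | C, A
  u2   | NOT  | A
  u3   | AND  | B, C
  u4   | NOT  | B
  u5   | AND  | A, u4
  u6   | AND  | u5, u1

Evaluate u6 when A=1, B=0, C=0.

1

u1 = 0 XOR 1 = 1
u4 = NOT 0 = 1
u5 = 1 AND 1 = 1
u6 = 1 AND 1 = 1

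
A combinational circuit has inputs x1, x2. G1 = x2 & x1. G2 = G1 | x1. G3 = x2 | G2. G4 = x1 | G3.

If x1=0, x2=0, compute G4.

0

G1 = 0 & 0 = 0
G2 = 0 | 0 = 0
G3 = 0 | 0 = 0
G4 = 0 | 0 = 0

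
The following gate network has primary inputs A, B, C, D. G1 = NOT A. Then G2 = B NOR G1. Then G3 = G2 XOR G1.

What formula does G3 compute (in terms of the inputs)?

(B NOR NOT A) XOR NOT A

G1 = NOT A
G2 = B NOR G1 = B NOR NOT A
G3 = G2 XOR G1 = (B NOR NOT A) XOR NOT A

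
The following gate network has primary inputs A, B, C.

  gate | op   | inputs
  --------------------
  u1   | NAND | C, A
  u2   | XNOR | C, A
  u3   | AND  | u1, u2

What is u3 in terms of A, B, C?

(C NAND A) AND (C XNOR A)

u1 = C NAND A
u2 = C XNOR A
u3 = u1 AND u2 = (C NAND A) AND (C XNOR A)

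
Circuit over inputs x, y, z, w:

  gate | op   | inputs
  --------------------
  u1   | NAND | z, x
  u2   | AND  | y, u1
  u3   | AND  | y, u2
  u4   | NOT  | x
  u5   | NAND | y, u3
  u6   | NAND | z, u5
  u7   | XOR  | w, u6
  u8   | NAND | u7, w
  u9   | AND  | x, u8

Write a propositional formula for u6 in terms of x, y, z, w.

z NAND (y NAND (y AND (y AND (z NAND x))))

u1 = z NAND x
u2 = y AND u1 = y AND (z NAND x)
u3 = y AND u2 = y AND (y AND (z NAND x))
u5 = y NAND u3 = y NAND (y AND (y AND (z NAND x)))
u6 = z NAND u5 = z NAND (y NAND (y AND (y AND (z NAND x))))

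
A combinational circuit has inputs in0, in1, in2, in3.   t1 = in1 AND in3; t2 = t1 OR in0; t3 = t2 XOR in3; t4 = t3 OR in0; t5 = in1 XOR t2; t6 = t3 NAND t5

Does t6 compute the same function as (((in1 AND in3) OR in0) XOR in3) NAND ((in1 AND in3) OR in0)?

No

t1 = in1 AND in3
t2 = t1 OR in0 = (in1 AND in3) OR in0
t3 = t2 XOR in3 = ((in1 AND in3) OR in0) XOR in3
t5 = in1 XOR t2 = in1 XOR ((in1 AND in3) OR in0)
t6 = t3 NAND t5 = (((in1 AND in3) OR in0) XOR in3) NAND (in1 XOR ((in1 AND in3) OR in0))
At in0=1, in1=1, in2=0, in3=0: circuit gives 1, formula gives 0.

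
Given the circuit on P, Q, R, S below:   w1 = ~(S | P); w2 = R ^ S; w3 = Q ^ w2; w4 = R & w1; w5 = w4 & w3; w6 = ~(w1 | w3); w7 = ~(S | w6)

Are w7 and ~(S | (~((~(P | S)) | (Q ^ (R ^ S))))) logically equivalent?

w1 = ~(S | P)
w2 = R ^ S
w3 = Q ^ w2 = Q ^ (R ^ S)
w6 = ~(w1 | w3) = ~((~(S | P)) | (Q ^ (R ^ S)))
w7 = ~(S | w6) = ~(S | (~((~(S | P)) | (Q ^ (R ^ S)))))
At P=0, Q=0, R=0, S=1: circuit gives 0, formula gives 0.
At P=0, Q=0, R=0, S=0: circuit gives 1, formula gives 1.
Agrees on all 16 inputs.

Yes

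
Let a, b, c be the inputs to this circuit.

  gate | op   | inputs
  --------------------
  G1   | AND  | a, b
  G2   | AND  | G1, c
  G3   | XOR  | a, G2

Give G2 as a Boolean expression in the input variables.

(a AND b) AND c

G1 = a AND b
G2 = G1 AND c = (a AND b) AND c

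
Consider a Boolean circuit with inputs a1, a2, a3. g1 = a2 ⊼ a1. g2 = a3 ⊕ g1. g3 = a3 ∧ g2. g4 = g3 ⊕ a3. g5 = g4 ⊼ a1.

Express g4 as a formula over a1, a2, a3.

g1 = a2 ⊼ a1
g2 = a3 ⊕ g1 = a3 ⊕ (a2 ⊼ a1)
g3 = a3 ∧ g2 = a3 ∧ (a3 ⊕ (a2 ⊼ a1))
g4 = g3 ⊕ a3 = (a3 ∧ (a3 ⊕ (a2 ⊼ a1))) ⊕ a3

(a3 ∧ (a3 ⊕ (a2 ⊼ a1))) ⊕ a3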